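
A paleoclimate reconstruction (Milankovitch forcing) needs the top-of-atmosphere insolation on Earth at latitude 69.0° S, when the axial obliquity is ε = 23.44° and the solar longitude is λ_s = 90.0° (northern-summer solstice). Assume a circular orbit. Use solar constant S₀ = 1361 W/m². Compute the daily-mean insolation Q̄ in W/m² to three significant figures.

Q̄ ≈ 0.00 W/m²

Solar declination: sin δ = sin ε · sin λ_s = sin 23.44° × sin 90.0° = 0.39779, so δ = +23.440°.
cos H₀ = −tan(-69.0°) tan(+23.440°) = 1.1295 ≥ 1 ⇒ polar night, H₀ = 0 and Q̄ = 0.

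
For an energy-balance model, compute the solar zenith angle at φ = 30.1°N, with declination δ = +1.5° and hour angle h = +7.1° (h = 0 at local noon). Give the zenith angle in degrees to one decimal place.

cos θ_z = sin φ sin δ + cos φ cos δ cos h = 0.013128 + 0.858223 = 0.871351.
θ_z = arccos(0.871351) = 29.4°.

θ_z = 29.4°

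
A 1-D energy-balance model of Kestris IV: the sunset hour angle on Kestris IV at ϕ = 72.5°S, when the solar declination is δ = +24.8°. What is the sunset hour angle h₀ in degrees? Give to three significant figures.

cos h₀ = −tan ϕ · tan δ = 1.4655 ≥ 1, so the host star never rises (polar night) and h₀ = 0.

h₀ = 0.00°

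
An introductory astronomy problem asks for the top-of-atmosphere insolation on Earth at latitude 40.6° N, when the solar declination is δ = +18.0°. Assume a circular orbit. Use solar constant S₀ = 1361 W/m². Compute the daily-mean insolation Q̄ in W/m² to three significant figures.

Q̄ ≈ 462 W/m²

cos H₀ = −tan(+40.6°) tan(+18.000°) = -0.2785, H₀ = 1.8530 rad.
Bracket: H₀ sin φ sin δ + cos φ cos δ sin H₀ = 1.8530×0.65077×0.30902 + 0.75927×0.95106×0.96044 = 0.372640 + 0.693545 = 1.066185.
Q̄ = (S₀/π) × [bracket] = (1361/π) × 1.066185 = 461.9 W/m².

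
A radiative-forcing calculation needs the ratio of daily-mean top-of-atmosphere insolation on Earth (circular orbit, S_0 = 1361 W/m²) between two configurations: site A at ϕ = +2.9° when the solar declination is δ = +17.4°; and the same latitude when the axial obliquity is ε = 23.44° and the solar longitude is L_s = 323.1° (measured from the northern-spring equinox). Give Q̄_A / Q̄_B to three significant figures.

Q̄_A / Q̄_B ≈ 1.03

— Configuration A (ϕ=+2.9°):
cos h₀ = −tan(+2.9°) tan(+17.400°) = -0.0159, h₀ = 1.5867 rad.
Bracket: h₀ sin ϕ sin δ + cos ϕ cos δ sin h₀ = 1.5867×0.05059×0.29904 + 0.99872×0.95424×0.99987 = 0.024004 + 0.952895 = 0.976899.
Q̄ = (S_0/π) × [bracket] = (1361/π) × 0.976899 = 423.21 W/m².
— Configuration B (ϕ=+2.9°):
Solar declination: sin δ = sin ε · sin L_s = sin 23.44° × sin 323.1° = -0.23884, so δ = -13.818°.
cos h₀ = −tan(+2.9°) tan(-13.818°) = 0.0125, h₀ = 1.5583 rad.
Bracket: h₀ sin ϕ sin δ + cos ϕ cos δ sin h₀ = 1.5583×0.05059×-0.23884 + 0.99872×0.97106×0.99992 = -0.018829 + 0.969739 = 0.950910.
Q̄ = (S_0/π) × [bracket] = (1361/π) × 0.950910 = 411.95 W/m².
Ratio Q̄_A / Q̄_B = 423.21 / 411.95 = 1.027.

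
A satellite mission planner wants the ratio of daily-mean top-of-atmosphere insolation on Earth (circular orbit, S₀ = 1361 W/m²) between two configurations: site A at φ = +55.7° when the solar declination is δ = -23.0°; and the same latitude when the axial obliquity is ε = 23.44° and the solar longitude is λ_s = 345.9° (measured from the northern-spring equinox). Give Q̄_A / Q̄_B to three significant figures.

Q̄_A / Q̄_B ≈ 0.263

— Configuration A (φ=+55.7°):
cos H₀ = −tan(+55.7°) tan(-23.000°) = 0.6223, H₀ = 0.8992 rad.
Bracket: H₀ sin φ sin δ + cos φ cos δ sin H₀ = 0.8992×0.82610×-0.39073 + 0.56353×0.92050×0.78281 = -0.290246 + 0.406067 = 0.115821.
Q̄ = (S₀/π) × [bracket] = (1361/π) × 0.115821 = 50.176 W/m².
— Configuration B (φ=+55.7°):
Solar declination: sin δ = sin ε · sin λ_s = sin 23.44° × sin 345.9° = -0.09691, so δ = -5.561°.
cos H₀ = −tan(+55.7°) tan(-5.561°) = 0.1427, H₀ = 1.4276 rad.
Bracket: H₀ sin φ sin δ + cos φ cos δ sin H₀ = 1.4276×0.82610×-0.09691 + 0.56353×0.99529×0.98976 = -0.114290 + 0.555132 = 0.440842.
Q̄ = (S₀/π) × [bracket] = (1361/π) × 0.440842 = 190.98 W/m².
Ratio Q̄_A / Q̄_B = 50.176 / 190.98 = 0.2627.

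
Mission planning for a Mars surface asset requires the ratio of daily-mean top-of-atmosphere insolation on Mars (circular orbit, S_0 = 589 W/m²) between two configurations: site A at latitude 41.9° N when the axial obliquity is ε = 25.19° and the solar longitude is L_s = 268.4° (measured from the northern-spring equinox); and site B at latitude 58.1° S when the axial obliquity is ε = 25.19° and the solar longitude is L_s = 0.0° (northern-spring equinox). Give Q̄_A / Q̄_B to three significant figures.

Q̄_A / Q̄_B ≈ 0.545

— Configuration A (ϕ=+41.9°):
Solar declination: sin δ = sin ε · sin L_s = sin 25.19° × sin 268.4° = -0.42546, so δ = -25.179°.
cos h₀ = −tan(+41.9°) tan(-25.179°) = 0.4218, h₀ = 1.1353 rad.
Bracket: h₀ sin ϕ sin δ + cos ϕ cos δ sin h₀ = 1.1353×0.66783×-0.42546 + 0.74431×0.90498×0.90668 = -0.322578 + 0.610727 = 0.288149.
Q̄ = (S_0/π) × [bracket] = (589/π) × 0.288149 = 54.023 W/m².
— Configuration B (ϕ=-58.1°):
Solar declination: sin δ = sin ε · sin L_s = sin 25.19° × sin 0.0° = 0.00000, so δ = +0.000°.
cos h₀ = −tan(-58.1°) tan(+0.000°) = 0.0000, h₀ = 1.5708 rad.
Bracket: h₀ sin ϕ sin δ + cos ϕ cos δ sin h₀ = 1.5708×-0.84897×0.00000 + 0.52844×1.00000×1.00000 = -0.000000 + 0.528440 = 0.528440.
Q̄ = (S_0/π) × [bracket] = (589/π) × 0.528440 = 99.074 W/m².
Ratio Q̄_A / Q̄_B = 54.023 / 99.074 = 0.5453.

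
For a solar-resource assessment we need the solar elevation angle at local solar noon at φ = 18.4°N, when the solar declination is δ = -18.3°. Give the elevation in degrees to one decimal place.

53.3°

At local noon the hour angle is zero, so the zenith angle equals |φ − δ| = |+18.4° − (-18.300°)| = 36.700°.
Elevation = 90° − 36.700° = 53.3°.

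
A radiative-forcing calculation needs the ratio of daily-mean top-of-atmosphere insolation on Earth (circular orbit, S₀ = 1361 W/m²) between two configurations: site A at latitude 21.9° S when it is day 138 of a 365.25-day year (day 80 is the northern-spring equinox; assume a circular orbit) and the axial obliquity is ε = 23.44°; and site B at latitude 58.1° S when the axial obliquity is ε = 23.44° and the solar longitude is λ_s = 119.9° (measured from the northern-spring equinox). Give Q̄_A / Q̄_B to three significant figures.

— Configuration A (φ=-21.9°):
Solar longitude: λ_s = 360° × (138 − 80)/365.25 = 57.166°.
sin δ = sin 23.44° × sin 57.166° = 0.33424, so δ = +19.526°.
cos H₀ = −tan(-21.9°) tan(+19.526°) = 0.1426, H₀ = 1.4277 rad.
Bracket: H₀ sin φ sin δ + cos φ cos δ sin H₀ = 1.4277×-0.37299×0.33424 + 0.92784×0.94249×0.98979 = -0.177989 + 0.865551 = 0.687562.
Q̄ = (S₀/π) × [bracket] = (1361/π) × 0.687562 = 297.87 W/m².
— Configuration B (φ=-58.1°):
Solar declination: sin δ = sin ε · sin λ_s = sin 23.44° × sin 119.9° = 0.34484, so δ = +20.172°.
cos H₀ = −tan(-58.1°) tan(+20.172°) = 0.5902, H₀ = 0.9395 rad.
Bracket: H₀ sin φ sin δ + cos φ cos δ sin H₀ = 0.9395×-0.84897×0.34484 + 0.52844×0.93866×0.80725 = -0.275047 + 0.400417 = 0.125370.
Q̄ = (S₀/π) × [bracket] = (1361/π) × 0.125370 = 54.313 W/m².
Ratio Q̄_A / Q̄_B = 297.87 / 54.313 = 5.484.

Q̄_A / Q̄_B ≈ 5.48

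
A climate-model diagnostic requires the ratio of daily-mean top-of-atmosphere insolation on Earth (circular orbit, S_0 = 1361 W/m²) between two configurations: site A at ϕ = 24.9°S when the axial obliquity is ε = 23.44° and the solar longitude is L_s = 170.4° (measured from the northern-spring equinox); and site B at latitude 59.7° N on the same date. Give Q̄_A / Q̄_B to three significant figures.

Q̄_A / Q̄_B ≈ 1.44

— Configuration A (ϕ=-24.9°):
Solar declination: sin δ = sin ε · sin L_s = sin 23.44° × sin 170.4° = 0.06634, so δ = +3.804°.
cos h₀ = −tan(-24.9°) tan(+3.804°) = 0.0309, h₀ = 1.5399 rad.
Bracket: h₀ sin ϕ sin δ + cos ϕ cos δ sin h₀ = 1.5399×-0.42104×0.06634 + 0.90704×0.99780×0.99952 = -0.043012 + 0.904610 = 0.861598.
Q̄ = (S_0/π) × [bracket] = (1361/π) × 0.861598 = 373.26 W/m².
— Configuration B (ϕ=+59.7°):
cos h₀ = −tan(+59.7°) tan(+3.804°) = -0.1138, h₀ = 1.6848 rad.
Bracket: h₀ sin ϕ sin δ + cos ϕ cos δ sin h₀ = 1.6848×0.86340×0.06634 + 0.50453×0.99780×0.99351 = 0.096502 + 0.500153 = 0.596655.
Q̄ = (S_0/π) × [bracket] = (1361/π) × 0.596655 = 258.48 W/m².
Ratio Q̄_A / Q̄_B = 373.26 / 258.48 = 1.444.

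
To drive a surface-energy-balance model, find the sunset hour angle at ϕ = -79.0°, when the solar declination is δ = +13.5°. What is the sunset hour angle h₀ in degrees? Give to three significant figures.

h₀ = 0.00°

cos h₀ = −tan ϕ · tan δ = 1.2351 ≥ 1, so the Sun never rises (polar night) and h₀ = 0.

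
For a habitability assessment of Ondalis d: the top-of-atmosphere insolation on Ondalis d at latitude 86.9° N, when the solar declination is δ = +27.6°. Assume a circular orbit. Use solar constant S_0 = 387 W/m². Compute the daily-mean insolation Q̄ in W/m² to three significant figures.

cos h₀ = −tan(+86.9°) tan(+27.600°) = -9.6530 ≤ −1 ⇒ polar day, h₀ = π.
Bracket: h₀ sin ϕ sin δ + cos ϕ cos δ sin h₀ = 3.1416×0.99854×0.46330 + 0.05408×0.88620×0.00000 = 1.453378 + 0.000000 = 1.453378.
Q̄ = (S_0/π) × [bracket] = (387/π) × 1.453378 = 179.0 W/m².

Q̄ ≈ 179 W/m²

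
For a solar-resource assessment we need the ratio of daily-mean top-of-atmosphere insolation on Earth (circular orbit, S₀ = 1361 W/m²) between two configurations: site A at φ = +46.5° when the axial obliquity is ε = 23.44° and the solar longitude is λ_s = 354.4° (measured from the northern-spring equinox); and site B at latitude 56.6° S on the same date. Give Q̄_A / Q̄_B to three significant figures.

Q̄_A / Q̄_B ≈ 1.07

— Configuration A (φ=+46.5°):
Solar declination: sin δ = sin ε · sin λ_s = sin 23.44° × sin 354.4° = -0.03882, so δ = -2.225°.
cos H₀ = −tan(+46.5°) tan(-2.225°) = 0.0409, H₀ = 1.5298 rad.
Bracket: H₀ sin φ sin δ + cos φ cos δ sin H₀ = 1.5298×0.72537×-0.03882 + 0.68835×0.99925×0.99916 = -0.043077 + 0.687256 = 0.644179.
Q̄ = (S₀/π) × [bracket] = (1361/π) × 0.644179 = 279.07 W/m².
— Configuration B (φ=-56.6°):
cos H₀ = −tan(-56.6°) tan(-2.225°) = -0.0589, H₀ = 1.6297 rad.
Bracket: H₀ sin φ sin δ + cos φ cos δ sin H₀ = 1.6297×-0.83485×-0.03882 + 0.55048×0.99925×0.99826 = 0.052817 + 0.549110 = 0.601927.
Q̄ = (S₀/π) × [bracket] = (1361/π) × 0.601927 = 260.77 W/m².
Ratio Q̄_A / Q̄_B = 279.07 / 260.77 = 1.070.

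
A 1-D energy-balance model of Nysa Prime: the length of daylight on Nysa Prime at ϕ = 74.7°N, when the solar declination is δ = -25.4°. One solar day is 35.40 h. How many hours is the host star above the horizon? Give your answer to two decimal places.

cos h₀ = −tan ϕ · tan δ = 1.7357 ≥ 1, so the host star never rises (polar night) and h₀ = 0.
Daylight = 2h₀/(2π) × 35.40 h = (0.0000/π) × 35.40 = 0.00 h.

0.00 h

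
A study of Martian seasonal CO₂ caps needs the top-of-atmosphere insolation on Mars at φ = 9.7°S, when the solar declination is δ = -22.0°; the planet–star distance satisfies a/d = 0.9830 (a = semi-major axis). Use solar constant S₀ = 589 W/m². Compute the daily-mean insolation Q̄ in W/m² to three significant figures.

cos H₀ = −tan(-9.7°) tan(-22.000°) = -0.0691, H₀ = 1.6399 rad.
Bracket: H₀ sin φ sin δ + cos φ cos δ sin H₀ = 1.6399×-0.16849×-0.37461 + 0.98570×0.92718×0.99761 = 0.103507 + 0.911737 = 1.015244.
Inverse-square distance factor (a/d)² = 0.9830² = 0.966289.
Q̄ = (S₀/π) × 0.966289 × [bracket] = (589/π) × 0.966289 × 1.015244 = 183.9 W/m².

Q̄ ≈ 184 W/m²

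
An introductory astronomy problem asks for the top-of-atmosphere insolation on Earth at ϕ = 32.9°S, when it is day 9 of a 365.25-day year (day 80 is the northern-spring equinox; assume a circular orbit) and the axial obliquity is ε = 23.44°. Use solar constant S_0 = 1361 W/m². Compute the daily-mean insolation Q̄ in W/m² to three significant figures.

Q̄ ≈ 487 W/m²

Solar longitude: L_s = 360° × (9 − 80)/365.25 = -69.979°, i.e. -69.979° + 360° = 290.021°.
sin δ = sin 23.44° × sin 290.021° = -0.37375, so δ = -21.947°.
cos h₀ = −tan(-32.9°) tan(-21.947°) = -0.2607, h₀ = 1.8345 rad.
Bracket: h₀ sin ϕ sin δ + cos ϕ cos δ sin h₀ = 1.8345×-0.54317×-0.37375 + 0.83962×0.92753×0.96542 = 0.372421 + 0.751843 = 1.124264.
Q̄ = (S_0/π) × [bracket] = (1361/π) × 1.124264 = 487.1 W/m².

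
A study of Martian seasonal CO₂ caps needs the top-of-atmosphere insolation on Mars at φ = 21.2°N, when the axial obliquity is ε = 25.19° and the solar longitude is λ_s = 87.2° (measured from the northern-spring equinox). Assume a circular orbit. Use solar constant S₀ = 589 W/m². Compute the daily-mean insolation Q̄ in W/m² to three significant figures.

Q̄ ≈ 206 W/m²

Solar declination: sin δ = sin ε · sin λ_s = sin 25.19° × sin 87.2° = 0.42511, so δ = +25.158°.
cos H₀ = −tan(+21.2°) tan(+25.158°) = -0.1822, H₀ = 1.7540 rad.
Bracket: H₀ sin φ sin δ + cos φ cos δ sin H₀ = 1.7540×0.36162×0.42511 + 0.93232×0.90514×0.98327 = 0.269639 + 0.829762 = 1.099401.
Q̄ = (S₀/π) × [bracket] = (589/π) × 1.099401 = 206.1 W/m².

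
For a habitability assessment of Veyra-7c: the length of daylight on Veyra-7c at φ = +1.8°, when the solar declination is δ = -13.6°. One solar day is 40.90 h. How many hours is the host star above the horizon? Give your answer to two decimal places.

20.35 h

cos H₀ = −tan φ · tan δ = −tan(+1.8°) × tan(-13.600°) = 0.0076, so H₀ = 1.5632 rad = 89.56°.
Daylight = 2H₀/(2π) × 40.90 h = (1.5632/π) × 40.90 = 20.35 h.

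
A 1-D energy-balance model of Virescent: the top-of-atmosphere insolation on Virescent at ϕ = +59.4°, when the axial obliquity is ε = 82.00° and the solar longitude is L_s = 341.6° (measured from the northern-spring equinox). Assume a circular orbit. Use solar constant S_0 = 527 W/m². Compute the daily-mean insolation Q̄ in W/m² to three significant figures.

Solar declination: sin δ = sin ε · sin L_s = sin 82.00° × sin 341.6° = -0.31258, so δ = -18.215°.
cos h₀ = −tan(+59.4°) tan(-18.215°) = 0.5564, h₀ = 0.9807 rad.
Bracket: h₀ sin ϕ sin δ + cos ϕ cos δ sin h₀ = 0.9807×0.86074×-0.31258 + 0.50904×0.94989×0.83090 = -0.263857 + 0.401767 = 0.137910.
Q̄ = (S_0/π) × [bracket] = (527/π) × 0.137910 = 23.13 W/m².

Q̄ ≈ 23.1 W/m²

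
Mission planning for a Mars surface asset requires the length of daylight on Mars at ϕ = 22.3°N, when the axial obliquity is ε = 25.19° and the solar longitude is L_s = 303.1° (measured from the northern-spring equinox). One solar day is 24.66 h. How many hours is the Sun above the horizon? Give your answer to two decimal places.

Solar declination: sin δ = sin ε · sin L_s = sin 25.19° × sin 303.1° = -0.35655, so δ = -20.889°.
cos h₀ = −tan ϕ · tan δ = −tan(+22.3°) × tan(-20.889°) = 0.1565, so h₀ = 1.4136 rad = 81.00°.
Daylight = 2h₀/(2π) × 24.66 h = (1.4136/π) × 24.66 = 11.10 h.

11.10 h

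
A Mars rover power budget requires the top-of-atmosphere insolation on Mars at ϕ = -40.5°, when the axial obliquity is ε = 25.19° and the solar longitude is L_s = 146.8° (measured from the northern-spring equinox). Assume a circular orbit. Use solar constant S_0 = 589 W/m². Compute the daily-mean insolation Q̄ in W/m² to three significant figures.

Q̄ ≈ 97.0 W/m²

Solar declination: sin δ = sin ε · sin L_s = sin 25.19° × sin 146.8° = 0.23305, so δ = +13.477°.
cos h₀ = −tan(-40.5°) tan(+13.477°) = 0.2047, h₀ = 1.3647 rad.
Bracket: h₀ sin ϕ sin δ + cos ϕ cos δ sin h₀ = 1.3647×-0.64945×0.23305 + 0.76041×0.97246×0.97883 = -0.206553 + 0.723814 = 0.517261.
Q̄ = (S_0/π) × [bracket] = (589/π) × 0.517261 = 96.98 W/m².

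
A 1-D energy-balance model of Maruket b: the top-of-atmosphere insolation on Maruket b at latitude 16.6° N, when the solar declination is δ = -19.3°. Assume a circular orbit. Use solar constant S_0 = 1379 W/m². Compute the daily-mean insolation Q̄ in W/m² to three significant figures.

cos h₀ = −tan(+16.6°) tan(-19.300°) = 0.1044, h₀ = 1.4662 rad.
Bracket: h₀ sin ϕ sin δ + cos ϕ cos δ sin h₀ = 1.4662×0.28569×-0.33051 + 0.95832×0.94380×0.99454 = -0.138444 + 0.899524 = 0.761080.
Q̄ = (S_0/π) × [bracket] = (1379/π) × 0.761080 = 334.1 W/m².

Q̄ ≈ 334 W/m²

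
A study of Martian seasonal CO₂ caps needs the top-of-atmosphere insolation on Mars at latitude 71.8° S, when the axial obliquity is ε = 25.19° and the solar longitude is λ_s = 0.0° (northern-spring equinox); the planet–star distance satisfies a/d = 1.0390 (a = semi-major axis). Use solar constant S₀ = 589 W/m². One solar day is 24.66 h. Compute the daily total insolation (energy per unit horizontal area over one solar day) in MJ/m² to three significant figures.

5.61 MJ/m²

Solar declination: sin δ = sin ε · sin λ_s = sin 25.19° × sin 0.0° = 0.00000, so δ = +0.000°.
cos H₀ = −tan(-71.8°) tan(+0.000°) = 0.0000, H₀ = 1.5708 rad.
Bracket: H₀ sin φ sin δ + cos φ cos δ sin H₀ = 1.5708×-0.94997×0.00000 + 0.31233×1.00000×1.00000 = -0.000000 + 0.312330 = 0.312330.
Inverse-square distance factor (a/d)² = 1.0390² = 1.079521.
Q̄ = (S₀/π) × 1.079521 × [bracket] = (589/π) × 1.079521 × 0.312330 = 63.214 W/m².
Daily total = Q̄ × 24.66 h × 3600 s/h = 63.214 × 24.66 × 3600 / 10⁶ = 5.612 MJ/m².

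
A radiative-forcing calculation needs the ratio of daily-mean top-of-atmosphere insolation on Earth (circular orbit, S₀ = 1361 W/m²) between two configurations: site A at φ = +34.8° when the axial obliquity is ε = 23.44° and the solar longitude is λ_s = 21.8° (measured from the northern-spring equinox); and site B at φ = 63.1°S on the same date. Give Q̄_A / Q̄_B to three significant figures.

— Configuration A (φ=+34.8°):
Solar declination: sin δ = sin ε · sin λ_s = sin 23.44° × sin 21.8° = 0.14773, so δ = +8.495°.
cos H₀ = −tan(+34.8°) tan(+8.495°) = -0.1038, H₀ = 1.6748 rad.
Bracket: H₀ sin φ sin δ + cos φ cos δ sin H₀ = 1.6748×0.57071×0.14773 + 0.82115×0.98903×0.99460 = 0.141204 + 0.807756 = 0.948960.
Q̄ = (S₀/π) × [bracket] = (1361/π) × 0.948960 = 411.11 W/m².
— Configuration B (φ=-63.1°):
cos H₀ = −tan(-63.1°) tan(+8.495°) = 0.2944, H₀ = 1.2720 rad.
Bracket: H₀ sin φ sin δ + cos φ cos δ sin H₀ = 1.2720×-0.89180×0.14773 + 0.45243×0.98903×0.95568 = -0.167580 + 0.427635 = 0.260055.
Q̄ = (S₀/π) × [bracket] = (1361/π) × 0.260055 = 112.66 W/m².
Ratio Q̄_A / Q̄_B = 411.11 / 112.66 = 3.649.

Q̄_A / Q̄_B ≈ 3.65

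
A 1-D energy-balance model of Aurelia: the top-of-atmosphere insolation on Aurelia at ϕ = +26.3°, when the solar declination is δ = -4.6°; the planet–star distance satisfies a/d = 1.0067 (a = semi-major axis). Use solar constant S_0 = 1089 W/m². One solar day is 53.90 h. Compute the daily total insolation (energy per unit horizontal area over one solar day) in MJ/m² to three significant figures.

57.2 MJ/m²

cos h₀ = −tan(+26.3°) tan(-4.600°) = 0.0398, h₀ = 1.5310 rad.
Bracket: h₀ sin ϕ sin δ + cos ϕ cos δ sin h₀ = 1.5310×0.44307×-0.08020 + 0.89649×0.99678×0.99921 = -0.054403 + 0.892897 = 0.838494.
Inverse-square distance factor (a/d)² = 1.0067² = 1.013445.
Q̄ = (S_0/π) × 1.013445 × [bracket] = (1089/π) × 1.013445 × 0.838494 = 294.56 W/m².
Daily total = Q̄ × 53.90 h × 3600 s/h = 294.56 × 53.90 × 3600 / 10⁶ = 57.16 MJ/m².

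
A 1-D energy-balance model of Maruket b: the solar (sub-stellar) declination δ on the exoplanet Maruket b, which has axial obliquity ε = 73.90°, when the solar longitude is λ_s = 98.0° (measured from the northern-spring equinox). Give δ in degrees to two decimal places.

δ = +72.07°

sin δ = sin ε · sin λ_s = sin 73.90° × sin 98.0° = 0.951429.
δ = arcsin(0.951429) = +72.07°.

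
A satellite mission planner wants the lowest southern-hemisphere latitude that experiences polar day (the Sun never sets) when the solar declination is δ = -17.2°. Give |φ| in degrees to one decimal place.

Polar day requires cos H₀ = −tan φ tan δ ≤ −1, i.e. tan φ tan δ ≥ 1.
The boundary is |tan φ| · |tan δ| = 1, so |φ| = 90° − |δ| = 90° − 17.2° = 72.8° in the southern hemisphere.

|φ| = 72.8°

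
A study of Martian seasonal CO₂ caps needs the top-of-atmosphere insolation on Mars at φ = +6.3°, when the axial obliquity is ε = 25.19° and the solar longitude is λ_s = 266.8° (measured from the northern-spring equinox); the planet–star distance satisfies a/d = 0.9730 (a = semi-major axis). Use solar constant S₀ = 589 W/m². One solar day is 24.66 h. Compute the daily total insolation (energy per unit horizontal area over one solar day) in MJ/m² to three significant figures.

Solar declination: sin δ = sin ε · sin λ_s = sin 25.19° × sin 266.8° = -0.42496, so δ = -25.148°.
cos H₀ = −tan(+6.3°) tan(-25.148°) = 0.0518, H₀ = 1.5189 rad.
Bracket: H₀ sin φ sin δ + cos φ cos δ sin H₀ = 1.5189×0.10973×-0.42496 + 0.99396×0.90521×0.99866 = -0.070828 + 0.898537 = 0.827709.
Inverse-square distance factor (a/d)² = 0.9730² = 0.946729.
Q̄ = (S₀/π) × 0.946729 × [bracket] = (589/π) × 0.946729 × 0.827709 = 146.92 W/m².
Daily total = Q̄ × 24.66 h × 3600 s/h = 146.92 × 24.66 × 3600 / 10⁶ = 13.04 MJ/m².

13.0 MJ/m²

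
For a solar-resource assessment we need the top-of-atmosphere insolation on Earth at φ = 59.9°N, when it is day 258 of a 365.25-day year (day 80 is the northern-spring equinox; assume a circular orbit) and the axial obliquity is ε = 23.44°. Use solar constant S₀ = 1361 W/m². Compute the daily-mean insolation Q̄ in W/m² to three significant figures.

Q̄ ≈ 236 W/m²

Solar longitude: λ_s = 360° × (258 − 80)/365.25 = 175.441°.
sin δ = sin 23.44° × sin 175.441° = 0.03162, so δ = +1.812°.
cos H₀ = −tan(+59.9°) tan(+1.812°) = -0.0546, H₀ = 1.6254 rad.
Bracket: H₀ sin φ sin δ + cos φ cos δ sin H₀ = 1.6254×0.86515×0.03162 + 0.50151×0.99950×0.99851 = 0.044465 + 0.500512 = 0.544977.
Q̄ = (S₀/π) × [bracket] = (1361/π) × 0.544977 = 236.1 W/m².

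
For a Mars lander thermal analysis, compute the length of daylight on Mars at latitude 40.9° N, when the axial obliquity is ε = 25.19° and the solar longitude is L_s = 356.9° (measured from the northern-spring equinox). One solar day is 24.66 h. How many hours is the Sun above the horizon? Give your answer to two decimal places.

Solar declination: sin δ = sin ε · sin L_s = sin 25.19° × sin 356.9° = -0.02302, so δ = -1.319°.
cos h₀ = −tan ϕ · tan δ = −tan(+40.9°) × tan(-1.319°) = 0.0199, so h₀ = 1.5509 rad = 88.86°.
Daylight = 2h₀/(2π) × 24.66 h = (1.5509/π) × 24.66 = 12.17 h.

12.17 h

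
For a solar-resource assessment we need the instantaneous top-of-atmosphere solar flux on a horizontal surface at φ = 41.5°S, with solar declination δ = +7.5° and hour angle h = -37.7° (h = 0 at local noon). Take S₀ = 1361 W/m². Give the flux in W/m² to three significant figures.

682 W/m²

cos θ_z = sin φ sin δ + cos φ cos δ cos h = -0.086489 + 0.587522 = 0.501033.
Flux = S₀ · cos θ_z = 1361 × 0.501033 = 681.9 W/m².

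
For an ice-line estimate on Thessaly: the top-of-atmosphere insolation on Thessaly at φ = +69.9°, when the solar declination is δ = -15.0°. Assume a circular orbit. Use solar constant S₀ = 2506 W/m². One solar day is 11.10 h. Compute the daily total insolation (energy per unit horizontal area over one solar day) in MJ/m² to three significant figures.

cos H₀ = −tan(+69.9°) tan(-15.000°) = 0.7322, H₀ = 0.7492 rad.
Bracket: H₀ sin φ sin δ + cos φ cos δ sin H₀ = 0.7492×0.93909×-0.25882 + 0.34366×0.96593×0.68108 = -0.182097 + 0.226086 = 0.043989.
Q̄ = (S₀/π) × [bracket] = (2506/π) × 0.043989 = 35.089 W/m².
Daily total = Q̄ × 11.10 h × 3600 s/h = 35.089 × 11.10 × 3600 / 10⁶ = 1.402 MJ/m².

1.40 MJ/m²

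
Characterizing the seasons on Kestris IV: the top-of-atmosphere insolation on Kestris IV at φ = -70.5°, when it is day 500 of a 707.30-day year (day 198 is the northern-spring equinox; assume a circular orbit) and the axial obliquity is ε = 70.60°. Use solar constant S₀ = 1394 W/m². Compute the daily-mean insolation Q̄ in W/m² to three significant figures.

Q̄ ≈ 0.00 W/m²

Solar longitude: λ_s = 360° × (500 − 198)/707.30 = 153.711°.
sin δ = sin 70.60° × sin 153.711° = 0.41775, so δ = +24.692°.
cos H₀ = −tan(-70.5°) tan(+24.692°) = 1.2984 ≥ 1 ⇒ polar night, H₀ = 0 and Q̄ = 0.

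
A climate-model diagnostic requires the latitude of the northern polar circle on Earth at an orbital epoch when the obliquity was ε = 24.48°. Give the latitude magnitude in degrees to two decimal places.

65.52°

The polar circle is the lowest latitude that experiences at least one full rotation of continuous daylight at the northern-summer solstice; it lies at |ϕ| = 90° − ε = 90° − 24.48° = 65.52°.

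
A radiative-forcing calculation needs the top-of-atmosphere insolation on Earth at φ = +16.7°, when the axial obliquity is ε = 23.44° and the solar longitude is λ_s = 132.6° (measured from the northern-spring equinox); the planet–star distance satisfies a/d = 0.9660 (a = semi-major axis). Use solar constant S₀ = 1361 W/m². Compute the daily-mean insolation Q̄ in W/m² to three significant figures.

Q̄ ≈ 425 W/m²

Solar declination: sin δ = sin ε · sin λ_s = sin 23.44° × sin 132.6° = 0.29281, so δ = +17.026°.
cos H₀ = −tan(+16.7°) tan(+17.026°) = -0.0919, H₀ = 1.6628 rad.
Bracket: H₀ sin φ sin δ + cos φ cos δ sin H₀ = 1.6628×0.28736×0.29281 + 0.95782×0.95617×0.99577 = 0.139911 + 0.911965 = 1.051876.
Inverse-square distance factor (a/d)² = 0.9660² = 0.933156.
Q̄ = (S₀/π) × 0.933156 × [bracket] = (1361/π) × 0.933156 × 1.051876 = 425.2 W/m².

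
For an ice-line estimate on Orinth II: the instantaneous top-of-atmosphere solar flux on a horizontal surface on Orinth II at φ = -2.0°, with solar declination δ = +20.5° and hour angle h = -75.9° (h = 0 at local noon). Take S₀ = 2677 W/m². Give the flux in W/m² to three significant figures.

cos θ_z = sin φ sin δ + cos φ cos δ cos h = -0.012222 + 0.228048 = 0.215826.
Flux = S₀ · cos θ_z = 2677 × 0.215826 = 577.8 W/m².

578 W/m²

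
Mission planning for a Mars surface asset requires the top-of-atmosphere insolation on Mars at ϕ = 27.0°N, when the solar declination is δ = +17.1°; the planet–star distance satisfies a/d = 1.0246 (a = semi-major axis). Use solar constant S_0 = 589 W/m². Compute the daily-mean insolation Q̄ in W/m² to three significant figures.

Q̄ ≈ 211 W/m²

cos h₀ = −tan(+27.0°) tan(+17.100°) = -0.1568, h₀ = 1.7282 rad.
Bracket: h₀ sin ϕ sin δ + cos ϕ cos δ sin h₀ = 1.7282×0.45399×0.29404 + 0.89101×0.95579×0.98764 = 0.230700 + 0.841092 = 1.071792.
Inverse-square distance factor (a/d)² = 1.0246² = 1.049805.
Q̄ = (S_0/π) × 1.049805 × [bracket] = (589/π) × 1.049805 × 1.071792 = 211.0 W/m².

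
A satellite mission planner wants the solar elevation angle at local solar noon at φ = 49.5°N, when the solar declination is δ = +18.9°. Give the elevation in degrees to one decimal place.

At local noon the hour angle is zero, so the zenith angle equals |φ − δ| = |+49.5° − (+18.900°)| = 30.600°.
Elevation = 90° − 30.600° = 59.4°.

59.4°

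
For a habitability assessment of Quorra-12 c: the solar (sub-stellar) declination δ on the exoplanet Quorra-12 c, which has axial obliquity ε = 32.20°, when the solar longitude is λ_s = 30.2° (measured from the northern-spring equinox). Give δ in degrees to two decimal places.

sin δ = sin ε · sin λ_s = sin 32.20° × sin 30.2° = 0.268047.
δ = arcsin(0.268047) = +15.55°.

δ = +15.55°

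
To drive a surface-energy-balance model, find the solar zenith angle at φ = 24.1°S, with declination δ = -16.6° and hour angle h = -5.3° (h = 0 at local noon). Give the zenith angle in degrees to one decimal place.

θ_z = 9.0°

cos θ_z = sin φ sin δ + cos φ cos δ cos h = 0.116655 + 0.871050 = 0.987705.
θ_z = arccos(0.987705) = 9.0°.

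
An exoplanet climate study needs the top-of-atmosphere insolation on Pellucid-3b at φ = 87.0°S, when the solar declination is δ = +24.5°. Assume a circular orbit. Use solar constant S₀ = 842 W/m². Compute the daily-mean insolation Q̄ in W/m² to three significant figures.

cos H₀ = −tan(-87.0°) tan(+24.500°) = 8.6958 ≥ 1 ⇒ polar night, H₀ = 0 and Q̄ = 0.

Q̄ ≈ 0.00 W/m²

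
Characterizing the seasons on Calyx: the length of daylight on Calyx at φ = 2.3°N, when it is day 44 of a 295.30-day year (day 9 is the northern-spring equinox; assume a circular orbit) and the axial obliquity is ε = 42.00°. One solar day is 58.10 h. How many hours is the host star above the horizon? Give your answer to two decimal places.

29.43 h

Solar longitude: λ_s = 360° × (44 − 9)/295.30 = 42.668°.
sin δ = sin 42.00° × sin 42.668° = 0.45351, so δ = +26.969°.
cos H₀ = −tan φ · tan δ = −tan(+2.3°) × tan(+26.969°) = -0.0204, so H₀ = 1.5912 rad = 91.17°.
Daylight = 2H₀/(2π) × 58.10 h = (1.5912/π) × 58.10 = 29.43 h.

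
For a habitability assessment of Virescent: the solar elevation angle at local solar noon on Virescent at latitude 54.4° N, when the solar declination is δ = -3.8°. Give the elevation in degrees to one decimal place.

At local noon the hour angle is zero, so the zenith angle equals |ϕ − δ| = |+54.4° − (-3.800°)| = 58.200°.
Elevation = 90° − 58.200° = 31.8°.

31.8°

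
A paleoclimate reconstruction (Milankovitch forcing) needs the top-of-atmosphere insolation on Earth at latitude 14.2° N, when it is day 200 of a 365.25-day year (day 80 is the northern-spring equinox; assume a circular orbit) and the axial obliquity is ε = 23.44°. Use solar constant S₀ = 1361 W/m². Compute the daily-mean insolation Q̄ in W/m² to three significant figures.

Q̄ ≈ 454 W/m²

Solar longitude: λ_s = 360° × (200 − 80)/365.25 = 118.275°.
sin δ = sin 23.44° × sin 118.275° = 0.35033, so δ = +20.507°.
cos H₀ = −tan(+14.2°) tan(+20.507°) = -0.0946, H₀ = 1.6656 rad.
Bracket: H₀ sin φ sin δ + cos φ cos δ sin H₀ = 1.6656×0.24531×0.35033 + 0.96945×0.93663×0.99551 = 0.143141 + 0.903939 = 1.047080.
Q̄ = (S₀/π) × [bracket] = (1361/π) × 1.047080 = 453.6 W/m².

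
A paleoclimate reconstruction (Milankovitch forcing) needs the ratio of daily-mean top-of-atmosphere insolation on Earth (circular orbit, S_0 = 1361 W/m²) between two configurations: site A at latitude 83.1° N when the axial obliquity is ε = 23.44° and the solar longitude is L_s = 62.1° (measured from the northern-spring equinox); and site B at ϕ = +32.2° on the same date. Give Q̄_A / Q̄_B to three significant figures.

— Configuration A (ϕ=+83.1°):
Solar declination: sin δ = sin ε · sin L_s = sin 23.44° × sin 62.1° = 0.35155, so δ = +20.582°.
cos h₀ = −tan(+83.1°) tan(+20.582°) = -3.1031 ≤ −1 ⇒ polar day, h₀ = π.
Bracket: h₀ sin ϕ sin δ + cos ϕ cos δ sin h₀ = 3.1416×0.99276×0.35155 + 0.12014×0.93617×0.00000 = 1.096433 + 0.000000 = 1.096433.
Q̄ = (S_0/π) × [bracket] = (1361/π) × 1.096433 = 475.00 W/m².
— Configuration B (ϕ=+32.2°):
cos h₀ = −tan(+32.2°) tan(+20.582°) = -0.2365, h₀ = 1.8095 rad.
Bracket: h₀ sin ϕ sin δ + cos ϕ cos δ sin h₀ = 1.8095×0.53288×0.35155 + 0.84619×0.93617×0.97164 = 0.338981 + 0.769712 = 1.108693.
Q̄ = (S_0/π) × [bracket] = (1361/π) × 1.108693 = 480.31 W/m².
Ratio Q̄_A / Q̄_B = 475.00 / 480.31 = 0.9889.

Q̄_A / Q̄_B ≈ 0.989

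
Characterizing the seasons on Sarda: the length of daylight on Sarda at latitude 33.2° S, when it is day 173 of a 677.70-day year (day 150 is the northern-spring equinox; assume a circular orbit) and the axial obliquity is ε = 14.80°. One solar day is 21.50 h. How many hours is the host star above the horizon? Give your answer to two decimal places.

10.51 h

Solar longitude: λ_s = 360° × (173 − 150)/677.70 = 12.218°.
sin δ = sin 14.80° × sin 12.218° = 0.05406, so δ = +3.099°.
cos H₀ = −tan φ · tan δ = −tan(-33.2°) × tan(+3.099°) = 0.0354, so H₀ = 1.5354 rad = 87.97°.
Daylight = 2H₀/(2π) × 21.50 h = (1.5354/π) × 21.50 = 10.51 h.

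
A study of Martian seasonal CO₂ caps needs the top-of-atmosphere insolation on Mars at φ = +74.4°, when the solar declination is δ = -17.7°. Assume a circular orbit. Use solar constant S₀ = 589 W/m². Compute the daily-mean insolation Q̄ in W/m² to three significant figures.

Q̄ ≈ 0.00 W/m²

cos H₀ = −tan(+74.4°) tan(-17.700°) = 1.1430 ≥ 1 ⇒ polar night, H₀ = 0 and Q̄ = 0.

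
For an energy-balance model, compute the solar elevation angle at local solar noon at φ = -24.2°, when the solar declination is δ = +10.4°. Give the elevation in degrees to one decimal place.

55.4°

At local noon the hour angle is zero, so the zenith angle equals |φ − δ| = |-24.2° − (+10.400°)| = 34.600°.
Elevation = 90° − 34.600° = 55.4°.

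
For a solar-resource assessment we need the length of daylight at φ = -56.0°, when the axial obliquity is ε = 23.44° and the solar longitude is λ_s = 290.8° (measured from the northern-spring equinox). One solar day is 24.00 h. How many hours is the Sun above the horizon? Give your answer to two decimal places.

16.86 h

Solar declination: sin δ = sin ε · sin λ_s = sin 23.44° × sin 290.8° = -0.37186, so δ = -21.831°.
cos H₀ = −tan φ · tan δ = −tan(-56.0°) × tan(-21.831°) = -0.5939, so H₀ = 2.2067 rad = 126.43°.
Daylight = 2H₀/(2π) × 24.00 h = (2.2067/π) × 24.00 = 16.86 h.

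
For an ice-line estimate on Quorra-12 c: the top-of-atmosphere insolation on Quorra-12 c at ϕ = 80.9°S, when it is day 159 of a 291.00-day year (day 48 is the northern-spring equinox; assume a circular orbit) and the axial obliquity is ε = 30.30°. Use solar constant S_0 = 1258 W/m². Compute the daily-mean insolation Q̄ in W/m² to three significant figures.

Solar longitude: L_s = 360° × (159 − 48)/291.00 = 137.320°.
sin δ = sin 30.30° × sin 137.320° = 0.34202, so δ = +20.000°.
cos h₀ = −tan(-80.9°) tan(+20.000°) = 2.2724 ≥ 1 ⇒ polar night, h₀ = 0 and Q̄ = 0.

Q̄ ≈ 0.00 W/m²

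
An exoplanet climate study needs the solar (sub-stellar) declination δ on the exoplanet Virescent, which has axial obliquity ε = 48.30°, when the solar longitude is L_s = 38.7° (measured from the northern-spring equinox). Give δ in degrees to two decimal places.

δ = +27.83°

sin δ = sin ε · sin L_s = sin 48.30° × sin 38.7° = 0.466830.
δ = arcsin(0.466830) = +27.83°.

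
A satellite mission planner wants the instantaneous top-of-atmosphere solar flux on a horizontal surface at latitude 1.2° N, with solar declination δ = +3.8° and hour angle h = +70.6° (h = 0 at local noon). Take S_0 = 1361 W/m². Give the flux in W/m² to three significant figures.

453 W/m²

cos θ_z = sin ϕ sin δ + cos ϕ cos δ cos h = 0.001388 + 0.331358 = 0.332746.
Flux = S_0 · cos θ_z = 1361 × 0.332746 = 452.9 W/m².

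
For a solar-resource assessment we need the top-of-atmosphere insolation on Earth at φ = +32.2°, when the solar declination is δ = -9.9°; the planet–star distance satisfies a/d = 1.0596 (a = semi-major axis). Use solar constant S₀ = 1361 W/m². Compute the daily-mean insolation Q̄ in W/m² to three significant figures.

cos H₀ = −tan(+32.2°) tan(-9.900°) = 0.1099, H₀ = 1.4607 rad.
Bracket: H₀ sin φ sin δ + cos φ cos δ sin H₀ = 1.4607×0.53288×-0.17193 + 0.84619×0.98511×0.99394 = -0.133826 + 0.828539 = 0.694713.
Inverse-square distance factor (a/d)² = 1.0596² = 1.122752.
Q̄ = (S₀/π) × 1.122752 × [bracket] = (1361/π) × 1.122752 × 0.694713 = 337.9 W/m².

Q̄ ≈ 338 W/m²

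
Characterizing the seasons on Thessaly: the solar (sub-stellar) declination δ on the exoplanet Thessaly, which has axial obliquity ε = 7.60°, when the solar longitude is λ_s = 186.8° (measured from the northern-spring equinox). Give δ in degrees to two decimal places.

δ = -0.90°

sin δ = sin ε · sin λ_s = sin 7.60° × sin 186.8° = -0.015660.
δ = arcsin(-0.015660) = -0.90°.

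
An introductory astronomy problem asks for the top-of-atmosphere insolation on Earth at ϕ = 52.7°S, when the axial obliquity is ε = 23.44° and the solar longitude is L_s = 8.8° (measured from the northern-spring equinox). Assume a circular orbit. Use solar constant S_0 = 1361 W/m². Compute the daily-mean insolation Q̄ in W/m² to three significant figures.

Q̄ ≈ 230 W/m²

Solar declination: sin δ = sin ε · sin L_s = sin 23.44° × sin 8.8° = 0.06086, so δ = +3.489°.
cos h₀ = −tan(-52.7°) tan(+3.489°) = 0.0800, h₀ = 1.4907 rad.
Bracket: h₀ sin ϕ sin δ + cos ϕ cos δ sin h₀ = 1.4907×-0.79547×0.06086 + 0.60599×0.99815×0.99679 = -0.072168 + 0.602927 = 0.530759.
Q̄ = (S_0/π) × [bracket] = (1361/π) × 0.530759 = 229.9 W/m².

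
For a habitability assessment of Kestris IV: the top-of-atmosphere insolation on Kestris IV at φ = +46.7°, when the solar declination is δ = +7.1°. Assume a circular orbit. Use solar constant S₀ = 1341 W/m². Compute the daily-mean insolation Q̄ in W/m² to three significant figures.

cos H₀ = −tan(+46.7°) tan(+7.100°) = -0.1322, H₀ = 1.7034 rad.
Bracket: H₀ sin φ sin δ + cos φ cos δ sin H₀ = 1.7034×0.72777×0.12360 + 0.68582×0.99233×0.99123 = 0.153225 + 0.674591 = 0.827816.
Q̄ = (S₀/π) × [bracket] = (1341/π) × 0.827816 = 353.4 W/m².

Q̄ ≈ 353 W/m²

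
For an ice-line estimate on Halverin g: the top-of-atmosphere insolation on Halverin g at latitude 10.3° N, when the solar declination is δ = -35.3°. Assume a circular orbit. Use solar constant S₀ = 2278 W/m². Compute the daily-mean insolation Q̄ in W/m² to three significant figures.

Q̄ ≈ 469 W/m²

cos H₀ = −tan(+10.3°) tan(-35.300°) = 0.1287, H₀ = 1.4418 rad.
Bracket: H₀ sin φ sin δ + cos φ cos δ sin H₀ = 1.4418×0.17880×-0.57786 + 0.98389×0.81614×0.99169 = -0.148969 + 0.796319 = 0.647350.
Q̄ = (S₀/π) × [bracket] = (2278/π) × 0.647350 = 469.4 W/m².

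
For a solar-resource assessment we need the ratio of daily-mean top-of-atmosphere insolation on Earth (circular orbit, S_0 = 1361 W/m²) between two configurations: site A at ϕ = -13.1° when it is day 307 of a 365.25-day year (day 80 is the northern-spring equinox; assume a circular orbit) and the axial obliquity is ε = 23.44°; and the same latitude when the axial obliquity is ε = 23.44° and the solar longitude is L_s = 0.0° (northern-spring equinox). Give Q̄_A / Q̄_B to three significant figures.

— Configuration A (ϕ=-13.1°):
Solar longitude: L_s = 360° × (307 − 80)/365.25 = 223.737°.
sin δ = sin 23.44° × sin 223.737° = -0.27501, so δ = -15.963°.
cos h₀ = −tan(-13.1°) tan(-15.963°) = -0.0666, h₀ = 1.6374 rad.
Bracket: h₀ sin ϕ sin δ + cos ϕ cos δ sin h₀ = 1.6374×-0.22665×-0.27501 + 0.97398×0.96144×0.99778 = 0.102061 + 0.934344 = 1.036405.
Q̄ = (S_0/π) × [bracket] = (1361/π) × 1.036405 = 448.99 W/m².
— Configuration B (ϕ=-13.1°):
Solar declination: sin δ = sin ε · sin L_s = sin 23.44° × sin 0.0° = 0.00000, so δ = +0.000°.
cos h₀ = −tan(-13.1°) tan(+0.000°) = 0.0000, h₀ = 1.5708 rad.
Bracket: h₀ sin ϕ sin δ + cos ϕ cos δ sin h₀ = 1.5708×-0.22665×0.00000 + 0.97398×1.00000×1.00000 = -0.000000 + 0.973980 = 0.973980.
Q̄ = (S_0/π) × [bracket] = (1361/π) × 0.973980 = 421.95 W/m².
Ratio Q̄_A / Q̄_B = 448.99 / 421.95 = 1.064.

Q̄_A / Q̄_B ≈ 1.06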